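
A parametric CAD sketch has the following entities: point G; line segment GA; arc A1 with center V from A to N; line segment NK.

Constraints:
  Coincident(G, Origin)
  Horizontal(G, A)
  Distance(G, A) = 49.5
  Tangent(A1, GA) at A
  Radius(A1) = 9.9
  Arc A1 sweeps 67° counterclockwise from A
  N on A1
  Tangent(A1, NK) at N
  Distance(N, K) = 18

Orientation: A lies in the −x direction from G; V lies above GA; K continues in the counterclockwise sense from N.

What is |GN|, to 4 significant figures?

40.83

G is at the origin; G and A share the same y with |GA| = 49.5 and A on the −x side, so A = (-49.50, 0.000). Tangency of A1 to GA means the radius VA is perpendicular to GA, so V = A + (0, 9.9) = (-49.50, 9.900). On A1, A sits at bearing -90° from V; a 67° counterclockwise sweep puts N at bearing -23°, so N = V + 9.9·(cos -23°, sin -23°) = (-40.39, 6.032). Then |GN| = |N − G| = 40.83.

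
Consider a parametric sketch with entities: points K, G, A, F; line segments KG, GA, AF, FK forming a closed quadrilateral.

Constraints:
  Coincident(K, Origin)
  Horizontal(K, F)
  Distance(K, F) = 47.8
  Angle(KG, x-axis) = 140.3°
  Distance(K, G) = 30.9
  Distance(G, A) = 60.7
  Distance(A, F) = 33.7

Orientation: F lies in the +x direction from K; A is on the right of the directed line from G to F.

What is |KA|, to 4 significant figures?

29.85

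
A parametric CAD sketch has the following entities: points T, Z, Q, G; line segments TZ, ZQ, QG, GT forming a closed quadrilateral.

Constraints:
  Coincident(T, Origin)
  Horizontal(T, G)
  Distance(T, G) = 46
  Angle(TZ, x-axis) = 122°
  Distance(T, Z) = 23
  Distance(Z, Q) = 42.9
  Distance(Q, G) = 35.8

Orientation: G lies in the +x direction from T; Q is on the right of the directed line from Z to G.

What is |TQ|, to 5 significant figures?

20.066

T is at the origin; TG is horizontal with |TG| = 46.0 and G in +x, so G = (46.0, 0). TZ runs at 122.0° with |TZ| = 23.0, so Z = (-12.188, 19.505). Q is determined by |ZQ| = 42.9 and |QG| = 35.8 together: it lies at the intersection of circle(Z, 42.9) and circle(G, 35.8). With |ZG| = 61.370, the foot of the radical line on ZG is 35.238 from Z and the perpendicular offset is √(42.9² − 35.238²) = 24.469. Taking the right-of-ZG solution: Q = (13.445, -14.894).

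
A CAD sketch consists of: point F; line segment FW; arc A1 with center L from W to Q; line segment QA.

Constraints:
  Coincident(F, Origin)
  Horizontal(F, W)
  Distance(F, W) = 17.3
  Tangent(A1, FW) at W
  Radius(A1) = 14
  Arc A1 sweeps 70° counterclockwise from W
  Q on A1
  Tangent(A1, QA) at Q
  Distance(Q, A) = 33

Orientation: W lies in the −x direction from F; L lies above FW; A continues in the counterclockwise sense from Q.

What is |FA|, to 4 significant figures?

40.85

F is at the origin; F and W share the same y with |FW| = 17.3 and W on the −x side, so W = (-17.30, 0.000). A1 meets FW tangentially, so LW is at right angles to FW, so L = W + (0, 14) = (-17.30, 14.00). On A1, W sits at bearing -90° from L; a 70° counterclockwise sweep puts Q at bearing -20°, so Q = L + 14.0·(cos -20°, sin -20°) = (-4.144, 9.212). A1 meets QA tangentially, so LQ is at right angles to QA, so QA runs along (−sin -20°, cos -20°); with |QA| = 33.0, A = (7.142, 40.22). Then |FA| = |A − F| = 40.85.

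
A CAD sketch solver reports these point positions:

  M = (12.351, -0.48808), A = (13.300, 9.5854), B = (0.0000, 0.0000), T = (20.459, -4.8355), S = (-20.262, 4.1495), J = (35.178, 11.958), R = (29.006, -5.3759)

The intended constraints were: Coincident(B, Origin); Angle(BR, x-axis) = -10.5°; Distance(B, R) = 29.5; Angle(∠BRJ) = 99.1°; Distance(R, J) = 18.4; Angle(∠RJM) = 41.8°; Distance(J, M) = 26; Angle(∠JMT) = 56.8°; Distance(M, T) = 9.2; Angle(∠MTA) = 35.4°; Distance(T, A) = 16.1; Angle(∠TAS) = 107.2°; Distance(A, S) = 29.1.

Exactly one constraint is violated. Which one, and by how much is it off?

Distance(A, S) = 29.1 — off by 4.90.

B = (0.00, 0.00) ✓; BR at -10.50° ✓; |BR| = 29.50 ✓; ∠BRJ = 99.10° ✓; |RJ| = 18.40 ✓; ∠RJM = 41.80° ✓; |JM| = 26.00 ✓; ∠JMT = 56.80° ✓; |MT| = 9.200 ✓; ∠MTA = 35.40° ✓; |TA| = 16.10 ✓; ∠TAS = 107.2° ✓; |AS| = 34.00 ✗.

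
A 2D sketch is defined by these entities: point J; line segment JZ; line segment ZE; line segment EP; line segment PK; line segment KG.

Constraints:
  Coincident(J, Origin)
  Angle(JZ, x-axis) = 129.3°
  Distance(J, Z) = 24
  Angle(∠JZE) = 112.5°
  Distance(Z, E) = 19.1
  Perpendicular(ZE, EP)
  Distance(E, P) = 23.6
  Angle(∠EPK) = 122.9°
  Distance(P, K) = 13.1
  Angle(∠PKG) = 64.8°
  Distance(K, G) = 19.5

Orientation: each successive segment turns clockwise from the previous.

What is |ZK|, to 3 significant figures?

31.8

J is at the origin; JZ runs at 129.3° with length 24.0, so Z = (-15.2, 18.6). ∠JZE = 112.5° gives ZE at 61.8° from the x-axis; with |ZE| = 19.1, E = (-6.18, 35.4). The perpendicularity gives EP at right angles to ZE, so EP runs at -28.2°; with |EP| = 23.6, P = (14.6, 24.3). ∠EPK = 122.9° gives PK at -85.3° from the x-axis; with |PK| = 13.1, K = (15.7, 11.2). Then |ZK| = |K − Z| = 31.8.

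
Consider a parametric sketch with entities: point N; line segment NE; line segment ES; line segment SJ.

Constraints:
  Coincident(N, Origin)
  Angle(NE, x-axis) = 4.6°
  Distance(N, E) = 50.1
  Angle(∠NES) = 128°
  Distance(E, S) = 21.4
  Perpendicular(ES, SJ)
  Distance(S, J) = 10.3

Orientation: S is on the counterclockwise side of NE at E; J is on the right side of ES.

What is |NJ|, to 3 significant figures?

72.2

N is at the origin; NE runs at 4.6° with length 50.1, so E = 50.1·(cos 4.6°, sin 4.6°) = (49.9, 4.02). ∠NES = 128.0°, so ES runs at 4.6° + (180° − 128.0°) = 56.6° from the x-axis; with |ES| = 21.4, S = E + 21.4·(cos 56.6°, sin 56.6°) = (61.7, 21.9). ES ⟂ SJ; with |SJ| = 10.3 on the right of ES, J = S + 10.3·(0.835, -0.550) = (70.3, 16.2). Then |NJ| = |J − N| = 72.2.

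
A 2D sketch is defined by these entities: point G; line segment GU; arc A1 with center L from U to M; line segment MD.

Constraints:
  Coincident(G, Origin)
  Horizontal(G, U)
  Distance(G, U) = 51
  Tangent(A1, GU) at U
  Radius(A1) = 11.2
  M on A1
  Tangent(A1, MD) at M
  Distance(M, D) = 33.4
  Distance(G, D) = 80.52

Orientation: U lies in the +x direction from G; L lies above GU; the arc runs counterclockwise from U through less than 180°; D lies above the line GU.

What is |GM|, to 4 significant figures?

62.57

G is at the origin; G and U share the same y with |GU| = 51.0 and U on the +x side, so U = (51.00, 0.000). Since A1 is tangent to GU there, LU ⟂ GU, so L = U + (0, 11.2) = (51.00, 11.20). Since LM ⟂ MD (tangency), |LD| = √(11.2² + 33.4²) = 35.23 regardless of where M sits on A1. So D lies on both circle(G, 80.52) and circle(L, 35.23); the above-GU intersection is D = (69.02, 41.47). M is the foot of the tangent from D: M = (61.95, 8.828).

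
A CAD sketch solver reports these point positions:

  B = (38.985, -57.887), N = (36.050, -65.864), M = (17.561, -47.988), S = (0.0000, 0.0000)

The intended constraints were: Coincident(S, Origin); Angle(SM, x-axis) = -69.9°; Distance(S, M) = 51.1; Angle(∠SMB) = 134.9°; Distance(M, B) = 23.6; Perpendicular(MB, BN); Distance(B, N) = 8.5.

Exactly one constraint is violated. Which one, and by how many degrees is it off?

Perpendicular(MB, BN) — off by 4.60°.

S = (0.00, 0.00) ✓; SM at -69.90° ✓; |SM| = 51.10 ✓; ∠SMB = 134.9° ✓; |MB| = 23.60 ✓; ∠(MB, BN) = 85.40° ✗; |BN| = 8.500 ✓.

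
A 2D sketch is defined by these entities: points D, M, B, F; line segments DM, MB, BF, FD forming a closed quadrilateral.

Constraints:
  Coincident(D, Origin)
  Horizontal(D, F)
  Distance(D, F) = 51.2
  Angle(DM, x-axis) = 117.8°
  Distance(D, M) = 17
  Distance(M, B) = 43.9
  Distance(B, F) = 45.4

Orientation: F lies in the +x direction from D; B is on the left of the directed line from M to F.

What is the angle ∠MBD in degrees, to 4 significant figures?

20.33°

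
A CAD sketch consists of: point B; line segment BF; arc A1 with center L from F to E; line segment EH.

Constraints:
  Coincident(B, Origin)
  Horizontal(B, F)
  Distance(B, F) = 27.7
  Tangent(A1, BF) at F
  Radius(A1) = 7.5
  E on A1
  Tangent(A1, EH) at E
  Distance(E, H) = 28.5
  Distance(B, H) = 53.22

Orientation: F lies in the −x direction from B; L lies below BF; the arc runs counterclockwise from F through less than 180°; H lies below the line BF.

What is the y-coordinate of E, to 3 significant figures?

-5.88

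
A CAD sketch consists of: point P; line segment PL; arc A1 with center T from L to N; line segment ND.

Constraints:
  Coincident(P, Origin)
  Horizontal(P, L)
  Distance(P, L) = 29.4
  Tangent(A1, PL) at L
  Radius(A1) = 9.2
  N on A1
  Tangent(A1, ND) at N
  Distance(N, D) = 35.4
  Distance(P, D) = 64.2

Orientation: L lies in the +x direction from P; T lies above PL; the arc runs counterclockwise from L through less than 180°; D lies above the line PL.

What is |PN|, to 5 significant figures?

38.317

P is at the origin; PL is horizontal with |PL| = 29.4 and L on the +x side, so L = (29.400, 0.0000). The tangent condition forces TL to be normal to PL, so T = L + (0, 9.2) = (29.400, 9.2000). Since TN ⟂ ND (tangency), |TD| = √(9.2² + 35.4²) = 36.576 regardless of where N sits on A1. So D lies on both circle(P, 64.2) and circle(T, 36.576); the above-PL intersection is D = (51.480, 38.359). N is the foot of the tangent from D: N = (37.896, 5.6696).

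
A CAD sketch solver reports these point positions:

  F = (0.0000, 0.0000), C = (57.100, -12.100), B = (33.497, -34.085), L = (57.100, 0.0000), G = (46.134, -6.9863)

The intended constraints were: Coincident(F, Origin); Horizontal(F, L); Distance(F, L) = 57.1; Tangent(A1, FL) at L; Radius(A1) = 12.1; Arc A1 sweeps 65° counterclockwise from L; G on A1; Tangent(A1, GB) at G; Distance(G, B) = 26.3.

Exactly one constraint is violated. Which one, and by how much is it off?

Distance(G, B) = 26.3 — off by 3.60.

F = (0.00, 0.00) ✓; F.y = 0.00, L.y = 0.00 ✓; |FL| = 57.10 ✓; ∠(CL, LF) = 90.00° ✓; |CL| = 12.10 ✓; bearing(C→G) − bearing(C→L) = 65.00° ✓; |CG| = 12.10 ✓; ∠(CG, GB) = 90.00° ✓; |GB| = 29.90 ✗.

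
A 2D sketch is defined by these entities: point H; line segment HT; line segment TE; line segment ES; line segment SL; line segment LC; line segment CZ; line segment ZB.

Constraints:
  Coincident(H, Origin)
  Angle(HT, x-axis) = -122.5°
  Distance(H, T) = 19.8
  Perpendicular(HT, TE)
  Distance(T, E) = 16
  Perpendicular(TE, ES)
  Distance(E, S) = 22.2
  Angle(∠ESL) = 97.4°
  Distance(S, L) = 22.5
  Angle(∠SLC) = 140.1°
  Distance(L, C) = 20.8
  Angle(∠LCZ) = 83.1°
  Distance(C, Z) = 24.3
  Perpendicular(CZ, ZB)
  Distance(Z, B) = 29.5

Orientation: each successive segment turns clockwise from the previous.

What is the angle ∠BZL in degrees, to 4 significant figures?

46.55°

H is at the origin; HT runs at -122.5° with length 19.8, so T = (-10.64, -16.70). HT is perpendicular to TE, so TE runs at 147.5°; with |TE| = 16.0, E = (-24.13, -8.102). The perpendicularity gives ES at right angles to TE, so ES runs at 57.50°; with |ES| = 22.2, S = (-12.20, 10.62). ∠ESL = 97.4° gives SL at -25.10° from the x-axis; with |SL| = 22.5, L = (8.171, 1.076). ∠SLC = 140.1° gives LC at -65.00° from the x-axis; with |LC| = 20.8, C = (16.96, -17.77). ∠LCZ = 83.1° gives CZ at -161.9° from the x-axis; with |CZ| = 24.3, Z = (-6.137, -25.32). The perpendicularity gives ZB at right angles to CZ, so ZB runs at 108.1°; with |ZB| = 29.5, B = (-15.30, 2.716). Then cos ∠BZL = ZB·ZL / (|ZB||ZL|), giving 46.55°.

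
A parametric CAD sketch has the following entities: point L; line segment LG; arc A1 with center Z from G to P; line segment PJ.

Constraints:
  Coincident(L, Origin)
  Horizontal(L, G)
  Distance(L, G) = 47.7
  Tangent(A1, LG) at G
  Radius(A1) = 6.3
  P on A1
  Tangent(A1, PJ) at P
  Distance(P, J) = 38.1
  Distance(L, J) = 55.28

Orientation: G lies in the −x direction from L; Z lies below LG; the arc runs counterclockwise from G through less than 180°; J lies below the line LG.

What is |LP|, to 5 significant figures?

54.042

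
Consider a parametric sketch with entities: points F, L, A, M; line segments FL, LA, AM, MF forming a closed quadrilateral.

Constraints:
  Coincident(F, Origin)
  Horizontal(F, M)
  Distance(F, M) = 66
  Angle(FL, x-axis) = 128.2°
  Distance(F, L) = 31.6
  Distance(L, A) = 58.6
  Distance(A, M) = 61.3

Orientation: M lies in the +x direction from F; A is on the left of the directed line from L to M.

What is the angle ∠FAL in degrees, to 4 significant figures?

30.58°

F is at the origin; F and M share the same y with |FM| = 66.0 and M in +x, so M = (66.0, 0). FL runs at 128.2° with |FL| = 31.6, so L = (-19.54, 24.83). A is determined by |LA| = 58.6 and |AM| = 61.3 together: it lies at the intersection of circle(L, 58.6) and circle(M, 61.3). With |LM| = 89.07, the foot of the radical line on LM is 42.72 from L and the perpendicular offset is √(58.6² − 42.72²) = 40.11. Taking the left-of-LM solution: A = (32.67, 51.45).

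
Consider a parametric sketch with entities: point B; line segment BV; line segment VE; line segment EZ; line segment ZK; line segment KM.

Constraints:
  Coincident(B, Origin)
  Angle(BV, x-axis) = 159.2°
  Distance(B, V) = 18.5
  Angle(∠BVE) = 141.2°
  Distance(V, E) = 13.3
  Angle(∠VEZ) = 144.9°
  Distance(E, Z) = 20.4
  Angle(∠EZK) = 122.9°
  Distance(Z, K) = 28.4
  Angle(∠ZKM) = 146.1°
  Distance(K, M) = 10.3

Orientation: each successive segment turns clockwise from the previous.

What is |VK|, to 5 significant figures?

49.436

B is at the origin; BV runs at 159.2° with length 18.5, so V = (-17.294, 6.5695). ∠BVE = 141.2° gives VE at 120.40° from the x-axis; with |VE| = 13.3, E = (-24.025, 18.041). ∠VEZ = 144.9° gives EZ at 85.300° from the x-axis; with |EZ| = 20.4, Z = (-22.353, 38.372). ∠EZK = 122.9° gives ZK at 28.200° from the x-axis; with |ZK| = 28.4, K = (2.6760, 51.793). Then |VK| = |K − V| = 49.436.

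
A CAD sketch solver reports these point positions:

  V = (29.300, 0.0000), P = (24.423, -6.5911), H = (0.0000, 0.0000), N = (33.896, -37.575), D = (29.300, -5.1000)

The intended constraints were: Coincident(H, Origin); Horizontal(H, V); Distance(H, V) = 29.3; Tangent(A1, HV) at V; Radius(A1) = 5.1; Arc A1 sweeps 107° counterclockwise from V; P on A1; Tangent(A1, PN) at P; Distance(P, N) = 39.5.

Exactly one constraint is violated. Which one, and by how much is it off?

Distance(P, N) = 39.5 — off by 7.10.

H = (0.00, 0.00) ✓; H.y = 0.00, V.y = 0.00 ✓; |HV| = 29.30 ✓; ∠(DV, VH) = 90.00° ✓; |DV| = 5.100 ✓; bearing(D→P) − bearing(D→V) = 107.0° ✓; |DP| = 5.100 ✓; ∠(DP, PN) = 90.00° ✓; |PN| = 32.40 ✗.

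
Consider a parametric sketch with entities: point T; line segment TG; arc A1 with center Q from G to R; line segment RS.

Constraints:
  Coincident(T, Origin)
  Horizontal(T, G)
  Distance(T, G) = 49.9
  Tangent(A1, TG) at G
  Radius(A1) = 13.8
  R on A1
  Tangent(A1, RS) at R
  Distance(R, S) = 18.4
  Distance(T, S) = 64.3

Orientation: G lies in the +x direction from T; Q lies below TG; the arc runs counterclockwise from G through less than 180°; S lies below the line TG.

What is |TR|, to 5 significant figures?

46.374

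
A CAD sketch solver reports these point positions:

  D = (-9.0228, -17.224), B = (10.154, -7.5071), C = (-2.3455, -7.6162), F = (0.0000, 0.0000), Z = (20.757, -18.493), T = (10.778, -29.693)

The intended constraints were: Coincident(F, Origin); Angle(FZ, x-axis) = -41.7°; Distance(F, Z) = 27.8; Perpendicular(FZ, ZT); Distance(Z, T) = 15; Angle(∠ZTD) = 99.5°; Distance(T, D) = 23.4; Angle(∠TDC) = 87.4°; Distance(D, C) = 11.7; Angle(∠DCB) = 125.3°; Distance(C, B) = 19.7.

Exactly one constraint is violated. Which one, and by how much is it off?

Distance(C, B) = 19.7 — off by 7.20.

F = (0.00, 0.00) ✓; FZ at -41.70° ✓; |FZ| = 27.80 ✓; ∠(FZ, ZT) = 90.00° ✓; |ZT| = 15.00 ✓; ∠ZTD = 99.50° ✓; |TD| = 23.40 ✓; ∠TDC = 87.40° ✓; |DC| = 11.70 ✓; ∠DCB = 125.3° ✓; |CB| = 12.50 ✗.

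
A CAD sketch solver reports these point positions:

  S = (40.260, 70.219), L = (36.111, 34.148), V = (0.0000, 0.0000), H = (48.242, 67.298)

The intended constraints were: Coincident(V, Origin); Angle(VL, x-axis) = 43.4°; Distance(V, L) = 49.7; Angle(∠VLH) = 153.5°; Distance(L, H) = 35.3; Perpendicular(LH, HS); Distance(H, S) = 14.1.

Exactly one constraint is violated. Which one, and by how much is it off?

Distance(H, S) = 14.1 — off by 5.60.

V = (0.00, 0.00) ✓; VL at 43.40° ✓; |VL| = 49.70 ✓; ∠VLH = 153.5° ✓; |LH| = 35.30 ✓; ∠(LH, HS) = 90.00° ✓; |HS| = 8.500 ✗.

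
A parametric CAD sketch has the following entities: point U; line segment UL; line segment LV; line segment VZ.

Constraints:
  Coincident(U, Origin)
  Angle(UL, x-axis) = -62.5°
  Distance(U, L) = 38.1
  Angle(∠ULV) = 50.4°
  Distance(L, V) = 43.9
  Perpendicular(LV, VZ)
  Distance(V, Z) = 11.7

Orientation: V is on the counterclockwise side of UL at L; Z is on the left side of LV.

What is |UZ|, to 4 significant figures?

26.39

U is at the origin; UL runs at -62.5° with length 38.1, so L = 38.1·(cos -62.5°, sin -62.5°) = (17.59, -33.80). ∠ULV = 50.4°, so LV runs at -62.5° + (180° − 50.4°) = 67.10° from the x-axis; with |LV| = 43.9, V = L + 43.9·(cos 67.10°, sin 67.10°) = (34.68, 6.645). LV ⟂ VZ; with |VZ| = 11.7 on the left of LV, Z = V + 11.7·(-0.9212, 0.3891) = (23.90, 11.20). Then |UZ| = |Z − U| = 26.39.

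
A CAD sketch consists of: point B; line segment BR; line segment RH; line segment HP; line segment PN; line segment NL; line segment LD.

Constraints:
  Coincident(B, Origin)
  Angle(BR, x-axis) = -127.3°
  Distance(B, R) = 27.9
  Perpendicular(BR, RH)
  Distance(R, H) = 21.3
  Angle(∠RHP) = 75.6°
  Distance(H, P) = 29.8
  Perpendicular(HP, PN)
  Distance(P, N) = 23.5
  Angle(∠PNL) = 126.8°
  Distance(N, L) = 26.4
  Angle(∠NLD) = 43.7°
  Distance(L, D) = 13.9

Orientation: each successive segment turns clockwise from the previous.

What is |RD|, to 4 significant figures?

7.533

B is at the origin; BR runs at -127.3° with length 27.9, so R = (-16.91, -22.19). The perpendicularity gives RH at right angles to BR, so RH runs at 142.7°; with |RH| = 21.3, H = (-33.85, -9.286). ∠RHP = 75.6° gives HP at 38.30° from the x-axis; with |HP| = 29.8, P = (-10.46, 9.183). HP is perpendicular to PN, so PN runs at -51.70°; with |PN| = 23.5, N = (4.100, -9.259). ∠PNL = 126.8° gives NL at -104.9° from the x-axis; with |NL| = 26.4, L = (-2.688, -34.77). ∠NLD = 43.7° gives LD at 118.8° from the x-axis; with |LD| = 13.9, D = (-9.384, -22.59). Then |RD| = |D − R| = 7.533.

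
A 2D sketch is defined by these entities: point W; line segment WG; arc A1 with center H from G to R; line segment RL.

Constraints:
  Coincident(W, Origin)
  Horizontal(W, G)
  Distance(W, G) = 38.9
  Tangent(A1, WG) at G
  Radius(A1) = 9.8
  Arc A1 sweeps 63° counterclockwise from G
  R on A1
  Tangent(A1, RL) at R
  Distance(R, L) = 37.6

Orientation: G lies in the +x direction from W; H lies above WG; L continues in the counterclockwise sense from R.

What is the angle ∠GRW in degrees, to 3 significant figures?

25.1°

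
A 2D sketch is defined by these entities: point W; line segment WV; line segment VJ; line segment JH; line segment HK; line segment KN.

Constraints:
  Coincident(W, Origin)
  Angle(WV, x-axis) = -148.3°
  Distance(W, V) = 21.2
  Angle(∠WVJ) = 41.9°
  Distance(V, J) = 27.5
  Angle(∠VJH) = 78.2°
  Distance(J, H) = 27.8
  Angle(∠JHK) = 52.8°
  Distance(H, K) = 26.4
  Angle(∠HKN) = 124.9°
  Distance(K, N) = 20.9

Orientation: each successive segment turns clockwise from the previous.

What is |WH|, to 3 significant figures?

14.4

∠WVJ = 41.9° gives VJ at 73.6° from the x-axis; with |VJ| = 27.5, J = (-10.3, 15.2). ∠VJH = 78.2° gives JH at -28.2° from the x-axis; with |JH| = 27.8, H = (14.2, 2.10). Then |WH| = |H − W| = 14.4.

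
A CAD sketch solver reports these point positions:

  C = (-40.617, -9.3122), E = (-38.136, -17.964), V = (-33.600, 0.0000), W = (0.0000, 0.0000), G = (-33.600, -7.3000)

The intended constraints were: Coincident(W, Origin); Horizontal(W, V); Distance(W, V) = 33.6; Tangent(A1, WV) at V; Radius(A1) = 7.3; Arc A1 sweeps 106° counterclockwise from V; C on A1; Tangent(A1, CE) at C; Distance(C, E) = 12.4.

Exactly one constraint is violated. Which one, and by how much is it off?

Distance(C, E) = 12.4 — off by 3.40.

W = (0.00, 0.00) ✓; W.y = 0.00, V.y = 0.00 ✓; |WV| = 33.60 ✓; ∠(GV, VW) = 90.00° ✓; |GV| = 7.300 ✓; bearing(G→C) − bearing(G→V) = 106.0° ✓; |GC| = 7.300 ✓; ∠(GC, CE) = 90.00° ✓; |CE| = 9.001 ✗.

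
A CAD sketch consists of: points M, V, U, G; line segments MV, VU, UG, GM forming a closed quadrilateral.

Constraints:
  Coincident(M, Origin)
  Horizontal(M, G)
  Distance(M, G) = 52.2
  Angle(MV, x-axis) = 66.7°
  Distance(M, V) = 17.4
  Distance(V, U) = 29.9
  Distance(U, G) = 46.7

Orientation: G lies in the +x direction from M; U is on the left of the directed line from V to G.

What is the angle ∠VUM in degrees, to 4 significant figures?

6.225°

M is at the origin; M and G share the same y with |MG| = 52.2 and G in +x, so G = (52.2, 0). MV runs at 66.7° with |MV| = 17.4, so V = (6.882, 15.98). U is determined by |VU| = 29.9 and |UG| = 46.7 together: it lies at the intersection of circle(V, 29.9) and circle(G, 46.7). With |VG| = 48.05, the foot of the radical line on VG is 10.64 from V and the perpendicular offset is √(29.9² − 10.64²) = 27.94. Taking the left-of-VG solution: U = (26.21, 38.80).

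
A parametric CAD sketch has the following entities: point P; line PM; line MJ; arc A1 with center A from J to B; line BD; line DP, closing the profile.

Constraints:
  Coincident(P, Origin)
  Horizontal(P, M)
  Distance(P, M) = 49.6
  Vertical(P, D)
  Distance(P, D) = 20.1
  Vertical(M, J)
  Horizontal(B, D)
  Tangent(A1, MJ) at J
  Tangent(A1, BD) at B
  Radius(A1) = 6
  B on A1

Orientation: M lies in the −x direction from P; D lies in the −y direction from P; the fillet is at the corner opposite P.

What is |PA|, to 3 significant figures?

45.8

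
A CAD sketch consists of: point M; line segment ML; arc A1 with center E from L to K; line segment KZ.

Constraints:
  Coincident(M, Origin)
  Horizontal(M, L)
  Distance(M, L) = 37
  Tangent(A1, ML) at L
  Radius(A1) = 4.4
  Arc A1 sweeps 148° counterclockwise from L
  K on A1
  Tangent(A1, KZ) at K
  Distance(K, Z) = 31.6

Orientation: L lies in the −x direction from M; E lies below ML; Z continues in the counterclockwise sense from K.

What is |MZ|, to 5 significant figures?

27.856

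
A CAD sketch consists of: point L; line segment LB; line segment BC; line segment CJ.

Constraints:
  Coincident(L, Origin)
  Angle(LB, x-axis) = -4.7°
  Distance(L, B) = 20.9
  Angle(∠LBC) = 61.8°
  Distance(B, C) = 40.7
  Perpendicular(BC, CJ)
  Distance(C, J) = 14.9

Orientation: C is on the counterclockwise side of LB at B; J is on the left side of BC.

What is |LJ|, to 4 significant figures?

31.02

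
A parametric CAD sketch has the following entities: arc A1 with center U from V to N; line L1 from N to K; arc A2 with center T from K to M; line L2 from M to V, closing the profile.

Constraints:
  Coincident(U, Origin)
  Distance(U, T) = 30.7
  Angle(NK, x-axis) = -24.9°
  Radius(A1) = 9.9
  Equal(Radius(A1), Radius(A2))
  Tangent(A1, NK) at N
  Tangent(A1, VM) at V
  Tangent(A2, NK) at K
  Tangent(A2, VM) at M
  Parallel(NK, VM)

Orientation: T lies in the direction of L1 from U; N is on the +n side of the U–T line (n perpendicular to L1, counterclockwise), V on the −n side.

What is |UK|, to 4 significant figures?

32.26

Tangency of A1 to both parallel lines with radius 9.9 puts N and V at U ± 9.9·n: N = (4.168, 8.980), V = (-4.168, -8.980). Equal radii place K and M the same way about T: K = T + 9.9·n = (32.01, -3.946), M = T − 9.9·n = (23.68, -21.91). Then |UK| = |K − U| = 32.26.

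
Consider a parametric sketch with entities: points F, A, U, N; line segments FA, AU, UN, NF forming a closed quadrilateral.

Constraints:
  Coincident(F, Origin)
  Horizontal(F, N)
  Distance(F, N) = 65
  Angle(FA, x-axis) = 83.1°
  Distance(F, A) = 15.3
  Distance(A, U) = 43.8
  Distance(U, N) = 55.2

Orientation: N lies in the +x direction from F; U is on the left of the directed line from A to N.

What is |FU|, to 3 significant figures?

56.4

Checks: |AU| = 43.80 ✓; |UN| = 55.20 ✓.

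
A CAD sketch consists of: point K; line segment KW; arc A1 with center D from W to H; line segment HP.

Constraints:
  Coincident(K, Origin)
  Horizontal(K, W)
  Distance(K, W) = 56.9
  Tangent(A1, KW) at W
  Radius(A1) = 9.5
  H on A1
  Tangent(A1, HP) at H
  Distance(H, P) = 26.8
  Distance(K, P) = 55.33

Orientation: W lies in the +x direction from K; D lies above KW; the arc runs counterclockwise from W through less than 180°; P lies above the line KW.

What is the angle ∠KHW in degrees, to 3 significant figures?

54.4°

K is at the origin; KW is horizontal with |KW| = 56.9 and W on the +x side, so W = (56.9, 0.00). Since A1 is tangent to KW there, DW ⟂ KW, so D = W + (0, 9.5) = (56.9, 9.50). Since DH ⟂ HP (tangency), |DP| = √(9.5² + 26.8²) = 28.4 regardless of where H sits on A1. So P lies on both circle(K, 55.33) and circle(D, 28.4); the above-KW intersection is P = (43.3, 34.5). H is the foot of the tangent from P: H = (63.2, 16.6).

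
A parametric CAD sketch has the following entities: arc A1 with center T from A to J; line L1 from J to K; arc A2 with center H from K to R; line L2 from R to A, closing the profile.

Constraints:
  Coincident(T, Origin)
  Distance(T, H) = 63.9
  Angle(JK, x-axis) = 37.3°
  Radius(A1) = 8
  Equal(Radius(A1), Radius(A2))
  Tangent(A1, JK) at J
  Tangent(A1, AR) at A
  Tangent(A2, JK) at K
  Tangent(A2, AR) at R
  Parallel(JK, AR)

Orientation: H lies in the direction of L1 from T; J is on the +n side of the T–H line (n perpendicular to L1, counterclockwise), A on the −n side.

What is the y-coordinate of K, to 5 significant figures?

45.086

The slot axis is L1's direction at 37.3°, so u = (cos 37.3°, sin 37.3°) = (0.79547, 0.60599) and n = (−sin 37.3°, cos 37.3°) = (-0.60599, 0.79547). T is at the origin and H lies 63.9 along u from T, so H = 63.9·u = (50.831, 38.723). Tangency of A1 to both parallel lines with radius 8.0 puts J and A at T ± 8.0·n: J = (-4.8479, 6.3638), A = (4.8479, -6.3638). Equal radii place K and R the same way about H: K = H + 8.0·n = (45.983, 45.086), R = H − 8.0·n = (55.679, 32.359). So K.y = 45.086.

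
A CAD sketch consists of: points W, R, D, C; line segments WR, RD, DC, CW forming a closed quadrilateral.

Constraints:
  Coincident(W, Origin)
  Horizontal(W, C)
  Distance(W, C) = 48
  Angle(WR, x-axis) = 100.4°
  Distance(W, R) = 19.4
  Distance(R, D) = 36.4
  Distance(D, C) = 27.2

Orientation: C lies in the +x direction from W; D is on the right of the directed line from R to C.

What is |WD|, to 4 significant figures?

22.89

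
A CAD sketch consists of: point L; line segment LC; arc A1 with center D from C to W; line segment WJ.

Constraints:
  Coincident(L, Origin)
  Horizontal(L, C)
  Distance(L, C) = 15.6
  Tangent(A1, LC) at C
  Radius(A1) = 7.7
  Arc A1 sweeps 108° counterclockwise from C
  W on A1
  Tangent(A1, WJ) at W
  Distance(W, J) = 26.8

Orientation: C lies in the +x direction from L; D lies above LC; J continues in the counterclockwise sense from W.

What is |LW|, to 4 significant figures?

25.04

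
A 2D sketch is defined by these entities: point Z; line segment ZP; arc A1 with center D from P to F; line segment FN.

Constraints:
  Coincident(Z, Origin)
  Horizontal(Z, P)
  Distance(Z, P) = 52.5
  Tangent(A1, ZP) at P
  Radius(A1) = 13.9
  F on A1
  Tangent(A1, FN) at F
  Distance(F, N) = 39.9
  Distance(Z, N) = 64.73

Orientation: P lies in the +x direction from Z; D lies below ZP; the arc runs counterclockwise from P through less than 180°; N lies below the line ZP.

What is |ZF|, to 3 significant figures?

40.8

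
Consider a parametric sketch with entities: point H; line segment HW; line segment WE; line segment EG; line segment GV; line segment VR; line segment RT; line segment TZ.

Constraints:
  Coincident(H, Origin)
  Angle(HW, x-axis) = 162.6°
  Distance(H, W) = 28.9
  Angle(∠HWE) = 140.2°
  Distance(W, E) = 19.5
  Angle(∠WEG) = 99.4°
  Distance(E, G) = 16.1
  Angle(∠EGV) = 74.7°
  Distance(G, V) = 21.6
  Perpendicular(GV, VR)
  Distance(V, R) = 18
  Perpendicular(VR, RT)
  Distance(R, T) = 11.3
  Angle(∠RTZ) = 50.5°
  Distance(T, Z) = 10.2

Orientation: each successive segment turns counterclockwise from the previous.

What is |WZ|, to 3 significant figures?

7.65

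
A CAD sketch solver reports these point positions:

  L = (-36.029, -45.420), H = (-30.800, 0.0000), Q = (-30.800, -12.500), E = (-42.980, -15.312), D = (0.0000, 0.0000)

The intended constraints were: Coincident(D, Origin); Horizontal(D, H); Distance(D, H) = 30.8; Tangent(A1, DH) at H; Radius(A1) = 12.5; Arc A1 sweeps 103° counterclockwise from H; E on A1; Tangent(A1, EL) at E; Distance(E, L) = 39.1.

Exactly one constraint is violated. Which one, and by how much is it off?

Distance(E, L) = 39.1 — off by 8.20.

D = (0.00, 0.00) ✓; D.y = 0.00, H.y = 0.00 ✓; |DH| = 30.80 ✓; ∠(QH, HD) = 90.00° ✓; |QH| = 12.50 ✓; bearing(Q→E) − bearing(Q→H) = 103.0° ✓; |QE| = 12.50 ✓; ∠(QE, EL) = 90.00° ✓; |EL| = 30.90 ✗.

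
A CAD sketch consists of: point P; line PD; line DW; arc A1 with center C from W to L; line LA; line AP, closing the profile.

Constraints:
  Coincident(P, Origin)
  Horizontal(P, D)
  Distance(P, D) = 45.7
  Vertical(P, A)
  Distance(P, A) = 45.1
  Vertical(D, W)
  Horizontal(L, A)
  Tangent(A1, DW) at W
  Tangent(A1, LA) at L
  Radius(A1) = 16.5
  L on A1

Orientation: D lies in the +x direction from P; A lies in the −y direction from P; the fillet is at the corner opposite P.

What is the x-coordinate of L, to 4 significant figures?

29.20

The virtual corner opposite P is at (45.70, -45.10). Tangency of A1 to DW means the radius CW is perpendicular to DW and since A1 is tangent to LA there, CL ⟂ LA, with radius 16.5, so the center C sits 16.5 in from both sides at C = (29.20, -28.60). That places the tangent points at W = (45.70, -28.60) on DW and L = (29.20, -45.10) on LA. So L.x = 29.20.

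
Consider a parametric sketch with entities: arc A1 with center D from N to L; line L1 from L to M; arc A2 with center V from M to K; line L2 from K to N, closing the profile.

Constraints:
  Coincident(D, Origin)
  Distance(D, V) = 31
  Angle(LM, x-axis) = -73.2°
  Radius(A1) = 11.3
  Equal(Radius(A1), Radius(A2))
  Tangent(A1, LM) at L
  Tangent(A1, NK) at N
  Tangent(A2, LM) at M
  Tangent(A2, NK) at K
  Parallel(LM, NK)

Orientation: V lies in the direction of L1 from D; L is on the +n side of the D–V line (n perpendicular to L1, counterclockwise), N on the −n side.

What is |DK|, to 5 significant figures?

32.995

Tangency of A1 to both parallel lines with radius 11.3 puts L and N at D ± 11.3·n: L = (10.818, 3.2661), N = (-10.818, -3.2661). Equal radii place M and K the same way about V: M = V + 11.3·n = (19.778, -26.411), K = V − 11.3·n = (-1.8577, -32.943). Then |DK| = |K − D| = 32.995.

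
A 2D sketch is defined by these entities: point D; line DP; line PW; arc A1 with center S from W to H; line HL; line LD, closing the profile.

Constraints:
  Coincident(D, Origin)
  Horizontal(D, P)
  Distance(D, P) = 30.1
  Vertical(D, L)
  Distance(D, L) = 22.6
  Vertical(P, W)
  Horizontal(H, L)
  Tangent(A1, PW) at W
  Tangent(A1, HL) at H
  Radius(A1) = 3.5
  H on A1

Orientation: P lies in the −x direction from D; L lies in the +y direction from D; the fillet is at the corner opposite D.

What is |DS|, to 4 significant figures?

32.75

D is at the origin; DP is horizontal with |DP| = 30.1 and P on the −x side, so P = (-30.10, 0.000). DL is vertical with |DL| = 22.6 and L on the +y side, so L = (0.000, 22.60). The virtual corner opposite D is at (-30.10, 22.60). The tangent condition forces SW to be normal to PW and A1 meets HL tangentially, so SH is at right angles to HL, with radius 3.5, so the center S sits 3.5 in from both sides at S = (-26.60, 19.10). Then |DS| = |S − D| = 32.75.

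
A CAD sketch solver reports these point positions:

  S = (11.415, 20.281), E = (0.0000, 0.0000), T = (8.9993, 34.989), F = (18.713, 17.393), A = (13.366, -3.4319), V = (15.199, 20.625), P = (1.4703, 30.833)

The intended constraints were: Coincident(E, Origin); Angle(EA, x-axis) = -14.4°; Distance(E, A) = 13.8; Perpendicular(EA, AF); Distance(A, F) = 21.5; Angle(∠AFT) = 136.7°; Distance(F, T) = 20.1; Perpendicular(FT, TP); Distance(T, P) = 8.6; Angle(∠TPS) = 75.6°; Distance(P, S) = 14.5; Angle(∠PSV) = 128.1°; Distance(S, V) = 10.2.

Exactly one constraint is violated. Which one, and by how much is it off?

Distance(S, V) = 10.2 — off by 6.40.

E = (0.00, 0.00) ✓; EA at -14.40° ✓; |EA| = 13.80 ✓; ∠(EA, AF) = 90.00° ✓; |AF| = 21.50 ✓; ∠AFT = 136.7° ✓; |FT| = 20.10 ✓; ∠(FT, TP) = 90.00° ✓; |TP| = 8.600 ✓; ∠TPS = 75.60° ✓; |PS| = 14.50 ✓; ∠PSV = 128.1° ✓; |SV| = 3.800 ✗.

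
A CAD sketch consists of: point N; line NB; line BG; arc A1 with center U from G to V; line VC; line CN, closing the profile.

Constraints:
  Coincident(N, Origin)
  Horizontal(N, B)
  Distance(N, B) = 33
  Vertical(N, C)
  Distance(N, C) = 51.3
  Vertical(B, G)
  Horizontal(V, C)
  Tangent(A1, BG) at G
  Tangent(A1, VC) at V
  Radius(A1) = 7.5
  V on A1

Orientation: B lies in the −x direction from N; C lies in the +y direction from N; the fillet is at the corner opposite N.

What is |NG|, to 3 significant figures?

54.8

N is at the origin; NB is horizontal with |NB| = 33.0 and B on the −x side, so B = (-33.0, 0.00). NC is vertical with |NC| = 51.3 and C on the +y side, so C = (0.00, 51.3). The virtual corner opposite N is at (-33.0, 51.3). The tangent condition forces UG to be normal to BG and A1 meets VC tangentially, so UV is at right angles to VC, with radius 7.5, so the center U sits 7.5 in from both sides at U = (-25.5, 43.8). That places the tangent points at G = (-33.0, 43.8) on BG and V = (-25.5, 51.3) on VC. Then |NG| = |G − N| = 54.8.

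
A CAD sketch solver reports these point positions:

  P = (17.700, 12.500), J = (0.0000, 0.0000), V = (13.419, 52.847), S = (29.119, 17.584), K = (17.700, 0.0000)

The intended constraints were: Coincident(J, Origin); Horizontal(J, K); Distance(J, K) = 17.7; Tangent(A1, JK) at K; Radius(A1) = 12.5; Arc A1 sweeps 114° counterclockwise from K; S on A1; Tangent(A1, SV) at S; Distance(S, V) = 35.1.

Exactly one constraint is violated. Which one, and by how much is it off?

Distance(S, V) = 35.1 — off by 3.50.

J = (0.00, 0.00) ✓; J.y = 0.00, K.y = 0.00 ✓; |JK| = 17.70 ✓; ∠(PK, KJ) = 90.00° ✓; |PK| = 12.50 ✓; bearing(P→S) − bearing(P→K) = 114.0° ✓; |PS| = 12.50 ✓; ∠(PS, SV) = 90.00° ✓; |SV| = 38.60 ✗.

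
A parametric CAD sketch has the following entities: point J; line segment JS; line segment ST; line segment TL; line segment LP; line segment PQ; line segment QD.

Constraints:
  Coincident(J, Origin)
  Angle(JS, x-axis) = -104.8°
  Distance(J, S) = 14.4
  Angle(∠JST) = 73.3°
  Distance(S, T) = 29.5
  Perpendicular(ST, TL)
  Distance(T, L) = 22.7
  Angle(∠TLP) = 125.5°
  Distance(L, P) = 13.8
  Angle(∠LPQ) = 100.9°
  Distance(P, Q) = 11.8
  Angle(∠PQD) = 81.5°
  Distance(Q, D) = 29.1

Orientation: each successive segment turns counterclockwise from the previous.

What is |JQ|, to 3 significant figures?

10.4

J is at the origin; JS runs at -104.8° with length 14.4, so S = (-3.68, -13.9). ∠JST = 73.3° gives ST at 1.90° from the x-axis; with |ST| = 29.5, T = (25.8, -12.9). ST is perpendicular to TL, so TL runs at 91.9°; with |TL| = 22.7, L = (25.1, 9.74). ∠TLP = 125.5° gives LP at 146° from the x-axis; with |LP| = 13.8, P = (13.6, 17.4). ∠LPQ = 100.9° gives PQ at -134° from the x-axis; with |PQ| = 11.8, Q = (5.29, 8.96). Then |JQ| = |Q − J| = 10.4.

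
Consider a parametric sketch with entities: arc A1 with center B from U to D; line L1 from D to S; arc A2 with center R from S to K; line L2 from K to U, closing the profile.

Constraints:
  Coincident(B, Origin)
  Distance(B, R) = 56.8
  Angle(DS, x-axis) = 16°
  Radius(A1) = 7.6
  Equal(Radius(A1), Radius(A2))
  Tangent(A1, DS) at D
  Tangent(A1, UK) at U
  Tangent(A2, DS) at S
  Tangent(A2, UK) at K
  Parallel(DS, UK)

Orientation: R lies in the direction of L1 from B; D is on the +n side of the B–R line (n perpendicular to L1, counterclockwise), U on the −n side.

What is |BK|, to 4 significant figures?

57.31

The slot axis is L1's direction at 16.0°, so u = (cos 16.0°, sin 16.0°) = (0.9613, 0.2756) and n = (−sin 16.0°, cos 16.0°) = (-0.2756, 0.9613). B is at the origin and R lies 56.8 along u from B, so R = 56.8·u = (54.60, 15.66). Tangency of A1 to both parallel lines with radius 7.6 puts D and U at B ± 7.6·n: D = (-2.095, 7.306), U = (2.095, -7.306). Equal radii place S and K the same way about R: S = R + 7.6·n = (52.50, 22.96), K = R − 7.6·n = (56.69, 8.351). Then |BK| = |K − B| = 57.31.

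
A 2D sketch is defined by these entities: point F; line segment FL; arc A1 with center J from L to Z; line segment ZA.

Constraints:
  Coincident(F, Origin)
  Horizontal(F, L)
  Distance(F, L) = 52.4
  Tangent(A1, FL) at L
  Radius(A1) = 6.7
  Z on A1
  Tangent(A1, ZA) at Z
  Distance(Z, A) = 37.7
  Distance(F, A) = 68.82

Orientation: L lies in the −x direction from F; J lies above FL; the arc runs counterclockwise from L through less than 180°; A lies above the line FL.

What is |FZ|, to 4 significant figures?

46.46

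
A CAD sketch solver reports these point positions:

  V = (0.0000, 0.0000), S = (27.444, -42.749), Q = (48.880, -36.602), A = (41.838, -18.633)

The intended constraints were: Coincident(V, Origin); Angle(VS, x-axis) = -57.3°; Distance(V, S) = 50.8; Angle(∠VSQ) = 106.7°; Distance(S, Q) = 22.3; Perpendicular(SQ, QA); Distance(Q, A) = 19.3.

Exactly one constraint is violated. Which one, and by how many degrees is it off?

Perpendicular(SQ, QA) — off by 5.40°.

V = (0.00, 0.00) ✓; VS at -57.30° ✓; |VS| = 50.80 ✓; ∠VSQ = 106.7° ✓; |SQ| = 22.30 ✓; ∠(SQ, QA) = 95.40° ✗; |QA| = 19.30 ✓.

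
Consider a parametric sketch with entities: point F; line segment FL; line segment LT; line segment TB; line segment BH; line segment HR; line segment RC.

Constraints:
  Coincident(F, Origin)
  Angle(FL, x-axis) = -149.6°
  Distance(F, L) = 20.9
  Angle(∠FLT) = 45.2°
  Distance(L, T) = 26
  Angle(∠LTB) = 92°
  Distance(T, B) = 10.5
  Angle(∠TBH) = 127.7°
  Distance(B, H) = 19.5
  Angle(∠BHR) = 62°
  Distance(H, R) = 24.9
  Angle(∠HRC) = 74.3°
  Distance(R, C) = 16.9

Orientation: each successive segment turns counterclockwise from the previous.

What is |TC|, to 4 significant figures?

2.839

F is at the origin; FL runs at -149.6° with length 20.9, so L = (-18.03, -10.58). ∠FLT = 45.2° gives LT at -14.80° from the x-axis; with |LT| = 26.0, T = (7.111, -17.22). ∠LTB = 92.0° gives TB at 73.20° from the x-axis; with |TB| = 10.5, B = (10.15, -7.166). ∠TBH = 127.7° gives BH at 125.5° from the x-axis; with |BH| = 19.5, H = (-1.178, 8.709). ∠BHR = 62.0° gives HR at -116.5° from the x-axis; with |HR| = 24.9, R = (-12.29, -13.57). ∠HRC = 74.3° gives RC at -10.80° from the x-axis; with |RC| = 16.9, C = (4.312, -16.74). Then |TC| = |C − T| = 2.839.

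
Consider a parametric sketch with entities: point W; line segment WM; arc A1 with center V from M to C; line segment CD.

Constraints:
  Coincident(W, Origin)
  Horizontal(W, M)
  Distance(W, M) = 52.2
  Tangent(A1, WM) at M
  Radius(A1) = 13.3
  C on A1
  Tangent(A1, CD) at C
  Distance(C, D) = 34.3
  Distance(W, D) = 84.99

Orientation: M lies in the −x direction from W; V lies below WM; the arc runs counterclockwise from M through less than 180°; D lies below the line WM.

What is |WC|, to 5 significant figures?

65.969

W is at the origin; W and M share the same y with |WM| = 52.2 and M on the −x side, so M = (-52.200, 0.0000). Tangency of A1 to WM means the radius VM is perpendicular to WM, so V = M + (0, -13.3) = (-52.200, -13.300). Since VC ⟂ CD (tangency), |VD| = √(13.3² + 34.3²) = 36.788 regardless of where C sits on A1. So D lies on both circle(W, 84.99) and circle(V, 36.788); the below-WM intersection is D = (-72.879, -43.727). C is the foot of the tangent from D: C = (-65.159, -10.307).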